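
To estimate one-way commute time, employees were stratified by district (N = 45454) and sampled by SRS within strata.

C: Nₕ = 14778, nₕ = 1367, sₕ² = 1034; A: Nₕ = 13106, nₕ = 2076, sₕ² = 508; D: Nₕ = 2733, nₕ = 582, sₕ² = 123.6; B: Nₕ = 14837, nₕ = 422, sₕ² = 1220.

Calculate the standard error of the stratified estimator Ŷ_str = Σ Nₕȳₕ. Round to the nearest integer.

Var(Ŷ_str) = Σₕ Nₕ²(1 − fₕ)sₕ²/nₕ.
C: 14778²·(1 − 1367/14778)·1034/1367 = 1.4990939 × 10^8.
A: 13106²·(1 − 2076/13106)·508/2076 = 3.5373826 × 10^7.
D: 2733²·(1 − 582/2733)·123.6/582 = 1.2484626 × 10^6.
B: 14837²·(1 − 422/14837)·1220/422 = 6.1831264 × 10^8.
Sum = 8.0484432 × 10^8.
SE = √(8.0484432 × 10^8) = 28370.

28370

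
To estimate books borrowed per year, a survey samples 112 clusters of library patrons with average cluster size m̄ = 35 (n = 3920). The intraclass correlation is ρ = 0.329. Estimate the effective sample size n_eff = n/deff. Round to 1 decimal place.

deff = 1 + (35 − 1)·0.329 = 1 + 11.186 = 12.186.
n_eff = 3920 / 12.186 = 321.7.

321.7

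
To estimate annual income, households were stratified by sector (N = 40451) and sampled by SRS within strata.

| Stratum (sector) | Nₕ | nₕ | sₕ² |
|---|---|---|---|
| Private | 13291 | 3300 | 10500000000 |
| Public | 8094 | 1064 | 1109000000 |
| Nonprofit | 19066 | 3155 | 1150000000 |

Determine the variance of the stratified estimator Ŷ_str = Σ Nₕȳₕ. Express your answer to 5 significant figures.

5.9240 × 10^14

Var(Ŷ_str) = Σₕ Nₕ²(1 − fₕ)sₕ²/nₕ.
Private: 13291²·(1 − 3300/13291)·10500000000/3300 = 4.2251485 × 10^14.
Public: 8094²·(1 − 1064/8094)·1109000000/1064 = 5.930734 × 10^13.
Nonprofit: 19066²·(1 − 3155/19066)·1150000000/3155 = 1.1057464 × 10^14.
Sum = 5.9239683 × 10^14.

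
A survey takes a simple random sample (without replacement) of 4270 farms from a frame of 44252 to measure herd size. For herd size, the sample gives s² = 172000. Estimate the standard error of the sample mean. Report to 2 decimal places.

6.03

Under SRS without replacement, Var(ȳ) = (1 − f)·s²/n with f = n/N = 4270/44252 = 0.09649281.
Var(ȳ) = (1 − 0.09649281)·172000/4270 = 0.90350719·40.28103 = 36.3942.
SE(ȳ) = √(36.3942) = 6.03.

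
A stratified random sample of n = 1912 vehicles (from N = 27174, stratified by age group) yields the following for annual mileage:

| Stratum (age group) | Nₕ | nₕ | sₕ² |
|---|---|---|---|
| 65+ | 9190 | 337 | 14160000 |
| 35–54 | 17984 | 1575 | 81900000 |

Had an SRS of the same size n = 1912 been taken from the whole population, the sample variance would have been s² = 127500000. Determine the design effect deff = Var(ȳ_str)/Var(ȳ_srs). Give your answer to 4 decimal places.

0.4099

Var(ȳ_str) = Σ Wₕ²(1−fₕ)sₕ²/nₕ with Wₕ = Nₕ/27174:
  65+: (9190/27174)²·(1−337/9190)·14160000/337 = 4629.4797
  35–54: (17984/27174)²·(1−1575/17984)·81900000/1575 = 20780.912
  → Var(ȳ_str) = 25410.392.
Var(ȳ_srs) = (1 − 1912/27174)·127500000/1912 = 61992.115.
deff = 25410.392 / 61992.115 = 0.4099.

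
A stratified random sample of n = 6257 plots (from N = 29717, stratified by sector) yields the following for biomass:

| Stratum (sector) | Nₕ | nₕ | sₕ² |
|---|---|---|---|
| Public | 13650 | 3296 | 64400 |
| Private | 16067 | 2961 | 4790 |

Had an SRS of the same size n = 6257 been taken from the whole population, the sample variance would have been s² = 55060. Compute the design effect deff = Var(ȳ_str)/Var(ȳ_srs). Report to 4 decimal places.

0.5057

Var(ȳ_str) = Σ Wₕ²(1−fₕ)sₕ²/nₕ with Wₕ = Nₕ/29717:
  Public: (13650/29717)²·(1−3296/13650)·64400/3296 = 3.127012
  Private: (16067/29717)²·(1−2961/16067)·4790/2961 = 0.38573774
  → Var(ȳ_str) = 3.5127497.
Var(ȳ_srs) = (1 − 6257/29717)·55060/6257 = 6.9469328.
deff = 3.5127497 / 6.9469328 = 0.5057.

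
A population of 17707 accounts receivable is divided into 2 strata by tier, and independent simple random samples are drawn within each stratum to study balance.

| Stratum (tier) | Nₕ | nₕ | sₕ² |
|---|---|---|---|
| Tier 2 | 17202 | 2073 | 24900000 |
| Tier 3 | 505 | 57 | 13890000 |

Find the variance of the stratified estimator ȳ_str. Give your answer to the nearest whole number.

10146

Var(ȳ_str) = Σₕ Wₕ²(1 − fₕ)sₕ²/nₕ with Wₕ = Nₕ/N, N = 17707.
Tier 2: Wₕ = 0.97148021; term = 0.97148021²·(1 − 0.12050924)·24900000/2073 = 9970.0936.
Tier 3: Wₕ = 0.02851979; term = 0.02851979²·(1 − 0.11287129)·13890000/57 = 175.8356.
Sum = 10145.929.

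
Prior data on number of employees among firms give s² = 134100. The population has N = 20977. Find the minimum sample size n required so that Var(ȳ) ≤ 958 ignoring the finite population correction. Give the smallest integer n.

140

Without fpc, n₀ = s²/D = 134100/958 = 139.9791.
Rounding up, n = 140.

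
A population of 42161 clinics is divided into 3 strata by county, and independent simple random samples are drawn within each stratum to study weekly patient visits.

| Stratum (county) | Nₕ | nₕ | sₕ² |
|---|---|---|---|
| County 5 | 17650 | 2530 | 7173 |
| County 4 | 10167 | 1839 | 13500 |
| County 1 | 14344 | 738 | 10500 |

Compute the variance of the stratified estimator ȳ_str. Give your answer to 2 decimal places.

2.34

Var(ȳ_str) = Σₕ Wₕ²(1 − fₕ)sₕ²/nₕ with Wₕ = Nₕ/N, N = 42161.
County 5: Wₕ = 0.41863333; term = 0.41863333²·(1 − 0.14334278)·7173/2530 = 0.42565232.
County 4: Wₕ = 0.24114703; term = 0.24114703²·(1 − 0.18087932)·13500/1839 = 0.34967435.
County 1: Wₕ = 0.34021963; term = 0.34021963²·(1 − 0.05145008)·10500/738 = 1.5621109.
Sum = 2.3374376.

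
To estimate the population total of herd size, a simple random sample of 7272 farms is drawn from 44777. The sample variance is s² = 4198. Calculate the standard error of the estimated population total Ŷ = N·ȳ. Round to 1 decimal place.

Var(Ŷ) = N²·Var(ȳ) = N²·(1 − n/N)·s²/n.
f = 7272/44777 = 0.16240481; Var(ȳ) = 0.83759519·4198/7272 = 0.48352924.
Var(Ŷ) = 44777² · 0.48352924 = 9.6946632 × 10^8.
SE(Ŷ) = √(9.6946632 × 10^8) = 31136.3.

31136.3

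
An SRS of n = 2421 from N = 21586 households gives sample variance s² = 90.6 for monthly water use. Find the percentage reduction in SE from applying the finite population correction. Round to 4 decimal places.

5.7745

f = n/N = 2421/21586 = 0.11215603.
SE_no-fpc = √(s²/n) = 0.1934491; SE_fpc = √((1−f)s²/n) = 0.18227833.
Ratio = √(1−f) = 0.94225473. Reduction = 100·(1 − 0.94225473) = 5.7745%.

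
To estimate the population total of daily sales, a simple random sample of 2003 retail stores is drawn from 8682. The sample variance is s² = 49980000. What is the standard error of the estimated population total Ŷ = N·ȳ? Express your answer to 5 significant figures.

1.2029 × 10^6

Var(Ŷ) = N²·Var(ȳ) = N²·(1 − n/N)·s²/n.
f = 2003/8682 = 0.23070721; Var(ȳ) = 0.76929279·49980000/2003 = 19195.833.
Var(Ŷ) = 8682² · 19195.833 = 1.4469267 × 10^12.
SE(Ŷ) = √(1.4469267 × 10^12) = 1.2029 × 10^6.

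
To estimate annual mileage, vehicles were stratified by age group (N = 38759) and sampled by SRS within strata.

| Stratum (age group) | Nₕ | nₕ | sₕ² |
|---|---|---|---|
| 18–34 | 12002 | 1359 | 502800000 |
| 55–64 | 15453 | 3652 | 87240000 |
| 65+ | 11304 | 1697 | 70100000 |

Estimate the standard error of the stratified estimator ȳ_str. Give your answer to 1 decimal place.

193.2

Var(ȳ_str) = Σₕ Wₕ²(1 − fₕ)sₕ²/nₕ with Wₕ = Nₕ/N, N = 38759.
18–34: Wₕ = 0.30965711; term = 0.30965711²·(1 − 0.11323113)·502800000/1359 = 31459.25.
55–64: Wₕ = 0.39869450; term = 0.39869450²·(1 − 0.23632952)·87240000/3652 = 2899.8222.
65+: Wₕ = 0.29164839; term = 0.29164839²·(1 − 0.15012385)·70100000/1697 = 2986.1457.
Sum = 37345.218.
SE = √(37345.218) = 193.2.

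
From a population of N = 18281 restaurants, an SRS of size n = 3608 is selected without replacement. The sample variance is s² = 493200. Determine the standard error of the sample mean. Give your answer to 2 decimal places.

10.47

Under SRS without replacement, Var(ȳ) = (1 − f)·s²/n with f = n/N = 3608/18281 = 0.19736338.
Var(ȳ) = (1 − 0.19736338)·493200/3608 = 0.80263662·136.69623 = 109.7174.
SE(ȳ) = √(109.7174) = 10.47.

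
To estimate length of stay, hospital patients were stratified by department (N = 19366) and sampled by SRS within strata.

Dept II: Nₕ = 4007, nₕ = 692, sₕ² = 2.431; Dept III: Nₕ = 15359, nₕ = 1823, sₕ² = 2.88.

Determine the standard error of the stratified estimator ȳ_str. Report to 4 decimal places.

0.0316

Var(ȳ_str) = Σₕ Wₕ²(1 − fₕ)sₕ²/nₕ with Wₕ = Nₕ/N, N = 19366.
Dept II: Wₕ = 0.20690902; term = 0.20690902²·(1 − 0.17269778)·2.431/692 = 1.2442335 × 10^-4.
Dept III: Wₕ = 0.79309098; term = 0.79309098²·(1 − 0.11869262)·2.88/1823 = 8.7574819 × 10^-4.
Sum = 0.0010001715.
SE = √(0.0010001715) = 0.0316.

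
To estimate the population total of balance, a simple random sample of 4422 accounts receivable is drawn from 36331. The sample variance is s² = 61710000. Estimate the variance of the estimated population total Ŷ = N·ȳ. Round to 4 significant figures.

Var(Ŷ) = N²·Var(ȳ) = N²·(1 − n/N)·s²/n.
f = 4422/36331 = 0.12171424; Var(ȳ) = 0.87828576·61710000/4422 = 12256.674.
Var(Ŷ) = 36331² · 12256.674 = 1.6178093 × 10^13.

1.618 × 10^13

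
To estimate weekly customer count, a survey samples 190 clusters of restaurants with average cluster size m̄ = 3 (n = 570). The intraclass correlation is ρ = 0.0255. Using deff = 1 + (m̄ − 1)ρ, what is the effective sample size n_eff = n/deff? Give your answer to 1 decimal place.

deff = 1 + (3 − 1)·0.0255 = 1 + 0.051 = 1.051.
n_eff = 570 / 1.051 = 542.3.

542.3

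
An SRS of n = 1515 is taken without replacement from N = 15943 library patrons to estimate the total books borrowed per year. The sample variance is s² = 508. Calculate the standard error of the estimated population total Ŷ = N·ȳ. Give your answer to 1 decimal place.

8782.4

Var(Ŷ) = N²·Var(ȳ) = N²·(1 − n/N)·s²/n.
f = 1515/15943 = 0.09502603; Var(ȳ) = 0.90497397·508/1515 = 0.30345002.
Var(Ŷ) = 15943² · 0.30345002 = 7.7130698 × 10^7.
SE(Ŷ) = √(7.7130698 × 10^7) = 8782.4.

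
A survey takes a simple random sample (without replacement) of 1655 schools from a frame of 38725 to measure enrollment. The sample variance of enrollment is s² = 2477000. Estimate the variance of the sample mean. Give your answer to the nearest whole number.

1433

Under SRS without replacement, Var(ȳ) = (1 − f)·s²/n with f = n/N = 1655/38725 = 0.04273725.
Var(ȳ) = (1 − 0.04273725)·2477000/1655 = 0.95726275·1496.6767 = 1432.7129.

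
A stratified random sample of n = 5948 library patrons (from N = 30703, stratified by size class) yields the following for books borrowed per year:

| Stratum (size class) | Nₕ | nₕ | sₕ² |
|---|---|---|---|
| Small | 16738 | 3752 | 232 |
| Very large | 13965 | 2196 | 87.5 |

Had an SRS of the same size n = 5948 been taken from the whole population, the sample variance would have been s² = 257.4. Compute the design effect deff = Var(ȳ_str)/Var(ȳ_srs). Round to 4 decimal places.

0.6077

Var(ȳ_str) = Σ Wₕ²(1−fₕ)sₕ²/nₕ with Wₕ = Nₕ/30703:
  Small: (16738/30703)²·(1−3752/16738)·232/3752 = 0.014257471
  Very large: (13965/30703)²·(1−2196/13965)·87.5/2196 = 0.0069469567
  → Var(ȳ_str) = 0.021204428.
Var(ȳ_srs) = (1 − 5948/30703)·257.4/5948 = 0.034891505.
deff = 0.021204428 / 0.034891505 = 0.6077.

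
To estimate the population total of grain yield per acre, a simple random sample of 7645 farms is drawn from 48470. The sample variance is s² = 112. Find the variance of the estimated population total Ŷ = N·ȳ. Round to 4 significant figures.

Var(Ŷ) = N²·Var(ȳ) = N²·(1 − n/N)·s²/n.
f = 7645/48470 = 0.15772643; Var(ȳ) = 0.84227357·112/7645 = 0.01233939.
Var(Ŷ) = 48470² · 0.01233939 = 2.8989434 × 10^7.

2.899 × 10^7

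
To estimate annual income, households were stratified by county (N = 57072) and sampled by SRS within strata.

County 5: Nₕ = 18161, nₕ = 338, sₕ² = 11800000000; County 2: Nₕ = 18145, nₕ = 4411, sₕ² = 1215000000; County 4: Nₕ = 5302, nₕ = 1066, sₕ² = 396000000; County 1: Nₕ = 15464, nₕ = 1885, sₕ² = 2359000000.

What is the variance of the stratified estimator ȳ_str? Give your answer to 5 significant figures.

Var(ȳ_str) = Σₕ Wₕ²(1 − fₕ)sₕ²/nₕ with Wₕ = Nₕ/N, N = 57072.
County 5: Wₕ = 0.31821208; term = 0.31821208²·(1 − 0.01861131)·11800000000/338 = 3.4692827 × 10^6.
County 2: Wₕ = 0.31793174; term = 0.31793174²·(1 − 0.24309727)·1215000000/4411 = 21074.004.
County 4: Wₕ = 0.09290020; term = 0.09290020²·(1 − 0.20105621)·396000000/1066 = 2561.4594.
County 1: Wₕ = 0.27095599; term = 0.27095599²·(1 − 0.12189602)·2359000000/1885 = 80678.912.
Sum = 3.5735971 × 10^6.

3.5736 × 10^6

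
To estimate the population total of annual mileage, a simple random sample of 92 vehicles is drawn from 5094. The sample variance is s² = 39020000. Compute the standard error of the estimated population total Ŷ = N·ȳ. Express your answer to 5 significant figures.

3.2874 × 10^6

Var(Ŷ) = N²·Var(ȳ) = N²·(1 − n/N)·s²/n.
f = 92/5094 = 0.01806046; Var(ȳ) = 0.98193954·39020000/92 = 416470.44.
Var(Ŷ) = 5094² · 416470.44 = 1.0806923 × 10^13.
SE(Ŷ) = √(1.0806923 × 10^13) = 3.2874 × 10^6.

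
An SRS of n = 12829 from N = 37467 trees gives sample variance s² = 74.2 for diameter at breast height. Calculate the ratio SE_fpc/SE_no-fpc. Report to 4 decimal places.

f = n/N = 12829/37467 = 0.34240799.
SE_no-fpc = √(s²/n) = 0.076051109; SE_fpc = √((1−f)s²/n) = 0.061671401.
Ratio = √(1−f) = 0.81092047.

0.8109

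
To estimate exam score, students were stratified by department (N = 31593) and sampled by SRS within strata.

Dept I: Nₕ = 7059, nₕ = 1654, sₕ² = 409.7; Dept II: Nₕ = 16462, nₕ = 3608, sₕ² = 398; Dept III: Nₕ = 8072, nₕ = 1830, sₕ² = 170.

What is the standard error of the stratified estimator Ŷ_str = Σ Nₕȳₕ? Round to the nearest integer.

6122

Var(Ŷ_str) = Σₕ Nₕ²(1 − fₕ)sₕ²/nₕ.
Dept I: 7059²·(1 − 1654/7059)·409.7/1654 = 9.4508167 × 10^6.
Dept II: 16462²·(1 − 3608/16462)·398/3608 = 2.3341966 × 10^7.
Dept III: 8072²·(1 − 1830/8072)·170/1830 = 4.6806132 × 10^6.
Sum = 3.7473396 × 10^7.
SE = √(3.7473396 × 10^7) = 6122.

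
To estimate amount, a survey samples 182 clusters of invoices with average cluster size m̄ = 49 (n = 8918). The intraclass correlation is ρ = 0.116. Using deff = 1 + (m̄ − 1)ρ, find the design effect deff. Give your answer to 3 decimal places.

6.568

deff = 1 + (49 − 1)·0.116 = 1 + 5.568 = 6.568.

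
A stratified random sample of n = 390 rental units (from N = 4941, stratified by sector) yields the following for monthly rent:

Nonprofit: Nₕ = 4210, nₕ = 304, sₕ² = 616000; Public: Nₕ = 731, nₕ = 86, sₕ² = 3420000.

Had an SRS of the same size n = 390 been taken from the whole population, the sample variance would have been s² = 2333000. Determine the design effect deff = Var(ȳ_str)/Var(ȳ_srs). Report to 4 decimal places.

Var(ȳ_str) = Σ Wₕ²(1−fₕ)sₕ²/nₕ with Wₕ = Nₕ/4941:
  Nonprofit: (4210/4941)²·(1−304/4210)·616000/304 = 1364.8715
  Public: (731/4941)²·(1−86/731)·3420000/86 = 768.02444
  → Var(ȳ_str) = 2132.8959.
Var(ȳ_srs) = (1 − 390/4941)·2333000/390 = 5509.8797.
deff = 2132.8959 / 5509.8797 = 0.3871.

0.3871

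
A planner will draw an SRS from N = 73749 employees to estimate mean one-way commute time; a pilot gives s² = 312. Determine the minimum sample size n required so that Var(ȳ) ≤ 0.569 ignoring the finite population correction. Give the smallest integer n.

Without fpc, n₀ = s²/D = 312/0.569 = 548.3304.
Rounding up, n = 549.

549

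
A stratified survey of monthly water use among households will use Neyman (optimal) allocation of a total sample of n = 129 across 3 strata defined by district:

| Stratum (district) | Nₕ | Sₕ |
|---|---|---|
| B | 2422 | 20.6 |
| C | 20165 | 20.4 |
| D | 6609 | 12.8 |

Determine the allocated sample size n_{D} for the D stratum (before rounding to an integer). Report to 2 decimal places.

Neyman allocation: nₕ = n·NₕSₕ / Σⱼ NⱼSⱼ.
Σ NⱼSⱼ = 2422·20.6 + 20165·20.4 + 6609·12.8 = 545854.4.
n_{D} = 129·6609·12.8 / 545854.4 = 19.99.

19.99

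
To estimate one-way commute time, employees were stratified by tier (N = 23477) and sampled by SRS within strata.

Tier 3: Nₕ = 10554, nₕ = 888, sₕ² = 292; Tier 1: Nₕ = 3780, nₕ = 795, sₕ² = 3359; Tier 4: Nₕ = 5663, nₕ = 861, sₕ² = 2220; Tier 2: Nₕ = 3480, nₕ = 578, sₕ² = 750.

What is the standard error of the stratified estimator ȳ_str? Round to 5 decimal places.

0.54621

Var(ȳ_str) = Σₕ Wₕ²(1 − fₕ)sₕ²/nₕ with Wₕ = Nₕ/N, N = 23477.
Tier 3: Wₕ = 0.44954636; term = 0.44954636²·(1 − 0.08413872)·292/888 = 0.060862329.
Tier 1: Wₕ = 0.16100865; term = 0.16100865²·(1 − 0.21031746)·3359/795 = 0.086495559.
Tier 4: Wₕ = 0.24121481; term = 0.24121481²·(1 − 0.15203956)·2220/861 = 0.12721354.
Tier 2: Wₕ = 0.14823018; term = 0.14823018²·(1 − 0.16609195)·750/578 = 0.023775238.
Sum = 0.29834667.
SE = √(0.29834667) = 0.54621.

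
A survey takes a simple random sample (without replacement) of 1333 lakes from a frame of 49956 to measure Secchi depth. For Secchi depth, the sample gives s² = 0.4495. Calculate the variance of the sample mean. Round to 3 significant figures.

3.28 × 10^-4

Under SRS without replacement, Var(ȳ) = (1 − f)·s²/n with f = n/N = 1333/49956 = 0.02668348.
Var(ȳ) = (1 − 0.02668348)·0.4495/1333 = 0.97331652·3.372093 × 10^-4 = 3.2821138 × 10^-4.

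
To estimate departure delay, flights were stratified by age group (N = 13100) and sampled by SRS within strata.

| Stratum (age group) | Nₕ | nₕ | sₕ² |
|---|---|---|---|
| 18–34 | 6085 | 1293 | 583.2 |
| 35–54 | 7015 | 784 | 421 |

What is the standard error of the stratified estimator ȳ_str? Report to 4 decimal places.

Var(ȳ_str) = Σₕ Wₕ²(1 − fₕ)sₕ²/nₕ with Wₕ = Nₕ/N, N = 13100.
18–34: Wₕ = 0.46450382; term = 0.46450382²·(1 − 0.21248973)·583.2/1293 = 0.076639699.
35–54: Wₕ = 0.53549618; term = 0.53549618²·(1 − 0.11176051)·421/784 = 0.13677568.
Sum = 0.21341538.
SE = √(0.21341538) = 0.4620.

0.4620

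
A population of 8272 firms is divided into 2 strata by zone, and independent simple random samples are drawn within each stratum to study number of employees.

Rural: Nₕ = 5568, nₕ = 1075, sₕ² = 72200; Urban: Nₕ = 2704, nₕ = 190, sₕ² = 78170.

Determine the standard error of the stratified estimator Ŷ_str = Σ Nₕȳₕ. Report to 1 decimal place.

66910.3

Var(Ŷ_str) = Σₕ Nₕ²(1 − fₕ)sₕ²/nₕ.
Rural: 5568²·(1 − 1075/5568)·72200/1075 = 1.6802131 × 10^9.
Urban: 2704²·(1 − 190/2704)·78170/190 = 2.7967811 × 10^9.
Sum = 4.4769942 × 10^9.
SE = √(4.4769942 × 10^9) = 66910.3.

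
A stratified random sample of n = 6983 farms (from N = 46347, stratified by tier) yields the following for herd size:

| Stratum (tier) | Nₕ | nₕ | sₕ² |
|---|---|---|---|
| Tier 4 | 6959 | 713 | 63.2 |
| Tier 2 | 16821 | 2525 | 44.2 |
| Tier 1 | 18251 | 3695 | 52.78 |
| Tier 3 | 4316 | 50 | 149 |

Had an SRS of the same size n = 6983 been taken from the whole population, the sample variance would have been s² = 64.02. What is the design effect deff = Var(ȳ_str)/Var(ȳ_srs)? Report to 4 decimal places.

3.9893

Var(ȳ_str) = Σ Wₕ²(1−fₕ)sₕ²/nₕ with Wₕ = Nₕ/46347:
  Tier 4: (6959/46347)²·(1−713/6959)·63.2/713 = 0.001793631
  Tier 2: (16821/46347)²·(1−2525/16821)·44.2/2525 = 0.0019596747
  Tier 1: (18251/46347)²·(1−3695/18251)·52.78/3695 = 0.0017666088
  Tier 3: (4316/46347)²·(1−50/4316)·149/50 = 0.0255432
  → Var(ȳ_str) = 0.031063115.
Var(ȳ_srs) = (1 − 6983/46347)·64.02/6983 = 0.0077866602.
deff = 0.031063115 / 0.0077866602 = 3.9893.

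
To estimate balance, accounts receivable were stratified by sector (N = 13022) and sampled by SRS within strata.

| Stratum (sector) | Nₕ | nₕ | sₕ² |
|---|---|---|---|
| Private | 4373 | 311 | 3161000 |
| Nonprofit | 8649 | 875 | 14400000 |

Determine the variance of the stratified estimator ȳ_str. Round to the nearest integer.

7590

Var(ȳ_str) = Σₕ Wₕ²(1 − fₕ)sₕ²/nₕ with Wₕ = Nₕ/N, N = 13022.
Private: Wₕ = 0.33581631; term = 0.33581631²·(1 − 0.07111823)·3161000/311 = 1064.7021.
Nonprofit: Wₕ = 0.66418369; term = 0.66418369²·(1 − 0.10116777)·14400000/875 = 6525.4353.
Sum = 7590.1374.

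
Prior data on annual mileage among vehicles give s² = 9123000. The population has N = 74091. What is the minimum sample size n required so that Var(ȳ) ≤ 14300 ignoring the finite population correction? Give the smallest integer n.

638

Without fpc, n₀ = s²/D = 9123000/14300 = 637.9720.
Rounding up, n = 638.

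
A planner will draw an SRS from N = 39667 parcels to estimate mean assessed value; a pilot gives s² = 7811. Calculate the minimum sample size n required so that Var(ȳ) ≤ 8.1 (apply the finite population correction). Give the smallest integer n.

942

Without fpc, n₀ = s²/D = 7811/8.1 = 964.3210.
With fpc, (1 − n/N)·s²/n ≤ D requires n ≥ n₀/(1 + n₀/N) = 964.3210/(1 + 964.3210/39667) = 941.4343.
Rounding up, n = 942.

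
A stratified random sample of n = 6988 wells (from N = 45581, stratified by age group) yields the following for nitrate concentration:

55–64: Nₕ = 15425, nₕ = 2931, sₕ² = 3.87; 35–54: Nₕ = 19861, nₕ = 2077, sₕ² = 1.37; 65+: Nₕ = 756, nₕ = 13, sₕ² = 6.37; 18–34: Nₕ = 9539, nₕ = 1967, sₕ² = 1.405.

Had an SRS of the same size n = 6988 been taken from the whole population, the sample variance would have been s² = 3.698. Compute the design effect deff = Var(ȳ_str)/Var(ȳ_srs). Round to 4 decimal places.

0.8747

Var(ȳ_str) = Σ Wₕ²(1−fₕ)sₕ²/nₕ with Wₕ = Nₕ/45581:
  55–64: (15425/45581)²·(1−2931/15425)·3.87/2931 = 1.2247688 × 10^-4
  35–54: (19861/45581)²·(1−2077/19861)·1.37/2077 = 1.1213648 × 10^-4
  65+: (756/45581)²·(1−13/756)·6.37/13 = 1.3247654 × 10^-4
  18–34: (9539/45581)²·(1−1967/9539)·1.405/1967 = 2.4832344 × 10^-5
  → Var(ȳ_str) = 3.9192224 × 10^-4.
Var(ȳ_srs) = (1 − 6988/45581)·3.698/6988 = 4.4806261 × 10^-4.
deff = (3.9192224 × 10^-4) / (4.4806261 × 10^-4) = 0.8747.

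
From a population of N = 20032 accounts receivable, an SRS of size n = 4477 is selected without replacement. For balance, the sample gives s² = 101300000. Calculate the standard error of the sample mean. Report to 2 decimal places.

Under SRS without replacement, Var(ȳ) = (1 − f)·s²/n with f = n/N = 4477/20032 = 0.22349241.
Var(ȳ) = (1 − 0.22349241)·101300000/4477 = 0.77650759·22626.759 = 17569.85.
SE(ȳ) = √(17569.85) = 132.55.

132.55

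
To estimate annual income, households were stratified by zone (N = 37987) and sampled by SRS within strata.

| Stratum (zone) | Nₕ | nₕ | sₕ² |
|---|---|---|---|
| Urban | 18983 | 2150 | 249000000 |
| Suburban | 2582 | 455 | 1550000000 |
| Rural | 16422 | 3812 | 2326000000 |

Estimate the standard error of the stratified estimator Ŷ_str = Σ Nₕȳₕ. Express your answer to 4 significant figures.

Var(Ŷ_str) = Σₕ Nₕ²(1 − fₕ)sₕ²/nₕ.
Urban: 18983²·(1 − 2150/18983)·249000000/2150 = 3.7007288 × 10^13.
Suburban: 2582²·(1 − 455/2582)·1550000000/455 = 1.8708718 × 10^13.
Rural: 16422²·(1 − 3812/16422)·2326000000/3812 = 1.2635661 × 10^14.
Sum = 1.8207262 × 10^14.
SE = √(1.8207262 × 10^14) = 1.349 × 10^7.

1.349 × 10^7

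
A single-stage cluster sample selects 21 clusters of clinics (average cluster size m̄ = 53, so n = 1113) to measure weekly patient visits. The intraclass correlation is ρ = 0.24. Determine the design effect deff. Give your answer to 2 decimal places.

13.48

deff = 1 + (53 − 1)·0.24 = 1 + 12.48 = 13.48.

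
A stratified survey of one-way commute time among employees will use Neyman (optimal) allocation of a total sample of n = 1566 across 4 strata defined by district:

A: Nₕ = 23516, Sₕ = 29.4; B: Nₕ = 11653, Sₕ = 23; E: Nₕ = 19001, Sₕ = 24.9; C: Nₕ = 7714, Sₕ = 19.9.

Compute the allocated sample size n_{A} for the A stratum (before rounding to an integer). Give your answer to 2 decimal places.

682.64

Neyman allocation: nₕ = n·NₕSₕ / Σⱼ NⱼSⱼ.
Σ NⱼSⱼ = 23516·29.4 + 11653·23 + 19001·24.9 + 7714·19.9 = 1.5860229 × 10^6.
n_{A} = 1566·23516·29.4 / (1.5860229 × 10^6) = 682.64.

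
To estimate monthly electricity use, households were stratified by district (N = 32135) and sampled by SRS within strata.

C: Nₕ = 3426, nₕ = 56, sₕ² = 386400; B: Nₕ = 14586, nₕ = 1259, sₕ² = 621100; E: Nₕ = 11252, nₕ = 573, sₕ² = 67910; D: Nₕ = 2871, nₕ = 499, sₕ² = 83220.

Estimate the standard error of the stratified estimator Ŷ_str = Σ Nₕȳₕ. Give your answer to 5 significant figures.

436960

Var(Ŷ_str) = Σₕ Nₕ²(1 − fₕ)sₕ²/nₕ.
C: 3426²·(1 − 56/3426)·386400/56 = 7.9664778 × 10^10.
B: 14586²·(1 − 1259/14586)·621100/1259 = 9.5896864 × 10^10.
E: 11252²·(1 − 573/11252)·67910/573 = 1.4240965 × 10^10.
D: 2871²·(1 − 499/2871)·83220/499 = 1.1357299 × 10^9.
Sum = 1.9093834 × 10^11.
SE = √(1.9093834 × 10^11) = 436960.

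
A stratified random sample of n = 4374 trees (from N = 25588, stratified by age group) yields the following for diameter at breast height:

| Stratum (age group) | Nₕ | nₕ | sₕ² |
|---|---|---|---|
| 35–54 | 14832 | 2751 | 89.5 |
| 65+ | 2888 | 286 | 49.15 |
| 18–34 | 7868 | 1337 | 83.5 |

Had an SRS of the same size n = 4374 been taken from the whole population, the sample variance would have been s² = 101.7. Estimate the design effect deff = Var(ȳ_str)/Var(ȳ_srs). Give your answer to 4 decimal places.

0.8185

Var(ȳ_str) = Σ Wₕ²(1−fₕ)sₕ²/nₕ with Wₕ = Nₕ/25588:
  35–54: (14832/25588)²·(1−2751/14832)·89.5/2751 = 0.0089035328
  65+: (2888/25588)²·(1−286/2888)·49.15/286 = 0.0019723741
  18–34: (7868/25588)²·(1−1337/7868)·83.5/1337 = 0.0049014708
  → Var(ȳ_str) = 0.015777378.
Var(ȳ_srs) = (1 − 4374/25588)·101.7/4374 = 0.01927651.
deff = 0.015777378 / 0.01927651 = 0.8185.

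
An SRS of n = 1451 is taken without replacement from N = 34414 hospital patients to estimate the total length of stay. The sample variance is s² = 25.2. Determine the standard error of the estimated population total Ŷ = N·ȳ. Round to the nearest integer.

4439

Var(Ŷ) = N²·Var(ȳ) = N²·(1 − n/N)·s²/n.
f = 1451/34414 = 0.04216307; Var(ȳ) = 0.95783693·25.2/1451 = 0.016635073.
Var(Ŷ) = 34414² · 0.016635073 = 1.9701306 × 10^7.
SE(Ŷ) = √(1.9701306 × 10^7) = 4439.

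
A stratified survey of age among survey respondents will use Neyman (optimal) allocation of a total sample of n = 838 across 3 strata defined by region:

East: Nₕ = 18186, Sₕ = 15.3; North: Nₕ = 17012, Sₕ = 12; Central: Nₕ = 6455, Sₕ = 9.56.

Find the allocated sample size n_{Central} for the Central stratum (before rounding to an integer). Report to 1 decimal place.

95.0

Neyman allocation: nₕ = n·NₕSₕ / Σⱼ NⱼSⱼ.
Σ NⱼSⱼ = 18186·15.3 + 17012·12 + 6455·9.56 = 544099.6.
n_{Central} = 838·6455·9.56 / 544099.6 = 95.0.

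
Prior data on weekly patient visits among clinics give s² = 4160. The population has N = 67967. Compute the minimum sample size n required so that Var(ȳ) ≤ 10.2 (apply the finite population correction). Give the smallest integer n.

406

Without fpc, n₀ = s²/D = 4160/10.2 = 407.8431.
With fpc, (1 − n/N)·s²/n ≤ D requires n ≥ n₀/(1 + n₀/N) = 407.8431/(1 + 407.8431/67967) = 405.4104.
Rounding up, n = 406.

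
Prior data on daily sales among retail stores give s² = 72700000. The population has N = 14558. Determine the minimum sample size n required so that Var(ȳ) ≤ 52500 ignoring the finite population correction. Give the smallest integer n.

1385

Without fpc, n₀ = s²/D = 72700000/52500 = 1384.7619.
Rounding up, n = 1385.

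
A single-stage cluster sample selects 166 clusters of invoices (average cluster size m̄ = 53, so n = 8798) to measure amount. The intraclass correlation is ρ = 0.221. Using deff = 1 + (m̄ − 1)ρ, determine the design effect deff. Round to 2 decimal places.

12.49

deff = 1 + (53 − 1)·0.221 = 1 + 11.492 = 12.492.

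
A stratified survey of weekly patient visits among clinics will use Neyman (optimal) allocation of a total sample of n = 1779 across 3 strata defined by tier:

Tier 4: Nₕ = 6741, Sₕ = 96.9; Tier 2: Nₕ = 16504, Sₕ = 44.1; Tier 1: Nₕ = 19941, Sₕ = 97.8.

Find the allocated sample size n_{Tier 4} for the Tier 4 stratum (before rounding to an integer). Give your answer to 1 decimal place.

Neyman allocation: nₕ = n·NₕSₕ / Σⱼ NⱼSⱼ.
Σ NⱼSⱼ = 6741·96.9 + 16504·44.1 + 19941·97.8 = 3.3312591 × 10^6.
n_{Tier 4} = 1779·6741·96.9 / (3.3312591 × 10^6) = 348.8.

348.8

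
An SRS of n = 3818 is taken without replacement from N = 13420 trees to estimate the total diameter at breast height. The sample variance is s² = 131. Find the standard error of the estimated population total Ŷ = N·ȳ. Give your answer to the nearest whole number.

2103

Var(Ŷ) = N²·Var(ȳ) = N²·(1 − n/N)·s²/n.
f = 3818/13420 = 0.28450075; Var(ȳ) = 0.71549925·131/3818 = 0.024549608.
Var(Ŷ) = 13420² · 0.024549608 = 4.421296 × 10^6.
SE(Ŷ) = √(4.421296 × 10^6) = 2103.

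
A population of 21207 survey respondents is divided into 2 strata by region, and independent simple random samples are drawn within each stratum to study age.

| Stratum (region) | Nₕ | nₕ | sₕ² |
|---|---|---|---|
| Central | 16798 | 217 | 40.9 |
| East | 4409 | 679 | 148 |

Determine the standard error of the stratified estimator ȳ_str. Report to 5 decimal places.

Var(ȳ_str) = Σₕ Wₕ²(1 − fₕ)sₕ²/nₕ with Wₕ = Nₕ/N, N = 21207.
Central: Wₕ = 0.79209695; term = 0.79209695²·(1 − 0.01291820)·40.9/217 = 0.11672756.
East: Wₕ = 0.20790305; term = 0.20790305²·(1 − 0.15400318)·148/679 = 0.0079704419.
Sum = 0.124698.
SE = √(0.124698) = 0.35313.

0.35313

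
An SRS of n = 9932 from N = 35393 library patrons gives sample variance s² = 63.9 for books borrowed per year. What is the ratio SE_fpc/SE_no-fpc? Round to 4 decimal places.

0.8482

f = n/N = 9932/35393 = 0.28062046.
SE_no-fpc = √(s²/n) = 0.080210657; SE_fpc = √((1−f)s²/n) = 0.068031667.
Ratio = √(1−f) = 0.84816245.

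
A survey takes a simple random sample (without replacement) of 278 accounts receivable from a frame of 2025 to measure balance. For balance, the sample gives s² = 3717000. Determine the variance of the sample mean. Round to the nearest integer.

Under SRS without replacement, Var(ȳ) = (1 − f)·s²/n with f = n/N = 278/2025 = 0.13728395.
Var(ȳ) = (1 − 0.13728395)·3717000/278 = 0.86271605·13370.504 = 11534.948.

11535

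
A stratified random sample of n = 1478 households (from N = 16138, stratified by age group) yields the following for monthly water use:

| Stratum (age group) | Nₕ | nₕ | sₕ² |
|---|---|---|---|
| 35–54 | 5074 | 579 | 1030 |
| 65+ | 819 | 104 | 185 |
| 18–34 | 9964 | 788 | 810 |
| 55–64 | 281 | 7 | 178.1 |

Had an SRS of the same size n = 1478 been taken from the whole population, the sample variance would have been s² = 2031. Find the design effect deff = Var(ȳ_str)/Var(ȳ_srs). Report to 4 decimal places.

Var(ȳ_str) = Σ Wₕ²(1−fₕ)sₕ²/nₕ with Wₕ = Nₕ/16138:
  35–54: (5074/16138)²·(1−579/5074)·1030/579 = 0.15578994
  65+: (819/16138)²·(1−104/819)·185/104 = 0.0039997137
  18–34: (9964/16138)²·(1−788/9964)·810/788 = 0.36086645
  55–64: (281/16138)²·(1−7/281)·178.1/7 = 0.007521827
  → Var(ȳ_str) = 0.52817793.
Var(ȳ_srs) = (1 − 1478/16138)·2031/1478 = 1.2483022.
deff = 0.52817793 / 1.2483022 = 0.4231.

0.4231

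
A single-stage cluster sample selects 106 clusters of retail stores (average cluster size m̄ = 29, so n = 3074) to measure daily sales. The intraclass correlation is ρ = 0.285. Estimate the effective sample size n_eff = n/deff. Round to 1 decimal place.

342.3

deff = 1 + (29 − 1)·0.285 = 1 + 7.98 = 8.98.
n_eff = 3074 / 8.98 = 342.3.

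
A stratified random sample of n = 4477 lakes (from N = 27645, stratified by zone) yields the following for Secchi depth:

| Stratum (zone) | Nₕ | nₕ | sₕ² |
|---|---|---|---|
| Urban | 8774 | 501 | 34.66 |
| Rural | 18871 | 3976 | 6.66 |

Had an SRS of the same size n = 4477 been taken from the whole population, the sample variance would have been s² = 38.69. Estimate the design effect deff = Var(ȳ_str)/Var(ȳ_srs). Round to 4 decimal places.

Var(ȳ_str) = Σ Wₕ²(1−fₕ)sₕ²/nₕ with Wₕ = Nₕ/27645:
  Urban: (8774/27645)²·(1−501/8774)·34.66/501 = 0.0065708008
  Rural: (18871/27645)²·(1−3976/18871)·6.66/3976 = 6.1607004 × 10^-4
  → Var(ȳ_str) = 0.0071868708.
Var(ȳ_srs) = (1 − 4477/27645)·38.69/4477 = 0.007242418.
deff = 0.0071868708 / 0.007242418 = 0.9923.

0.9923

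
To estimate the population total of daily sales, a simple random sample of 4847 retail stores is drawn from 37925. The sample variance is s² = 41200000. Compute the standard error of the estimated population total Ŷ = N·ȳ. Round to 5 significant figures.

Var(Ŷ) = N²·Var(ȳ) = N²·(1 − n/N)·s²/n.
f = 4847/37925 = 0.12780488; Var(ȳ) = 0.87219512·41200000/4847 = 7413.7485.
Var(Ŷ) = 37925² · 7413.7485 = 1.0663236 × 10^13.
SE(Ŷ) = √(1.0663236 × 10^13) = 3.2655 × 10^6.

3.2655 × 10^6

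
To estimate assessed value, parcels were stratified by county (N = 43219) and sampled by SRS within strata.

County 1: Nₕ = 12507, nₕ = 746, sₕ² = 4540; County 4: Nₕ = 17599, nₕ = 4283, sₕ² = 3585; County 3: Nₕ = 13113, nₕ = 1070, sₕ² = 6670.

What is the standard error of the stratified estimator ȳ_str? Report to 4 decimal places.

Var(ȳ_str) = Σₕ Wₕ²(1 − fₕ)sₕ²/nₕ with Wₕ = Nₕ/N, N = 43219.
County 1: Wₕ = 0.28938661; term = 0.28938661²·(1 − 0.05964660)·4540/746 = 0.47925317.
County 4: Wₕ = 0.40720516; term = 0.40720516²·(1 − 0.24336610)·3585/4283 = 0.10501551.
County 3: Wₕ = 0.30340822; term = 0.30340822²·(1 − 0.08159841)·6670/1070 = 0.52702277.
Sum = 1.1112915.
SE = √(1.1112915) = 1.0542.

1.0542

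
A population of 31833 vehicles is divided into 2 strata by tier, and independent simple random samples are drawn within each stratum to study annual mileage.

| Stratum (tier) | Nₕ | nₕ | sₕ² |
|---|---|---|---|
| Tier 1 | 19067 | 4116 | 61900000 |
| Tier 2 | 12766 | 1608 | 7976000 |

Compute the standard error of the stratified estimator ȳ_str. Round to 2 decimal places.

70.20

Var(ȳ_str) = Σₕ Wₕ²(1 − fₕ)sₕ²/nₕ with Wₕ = Nₕ/N, N = 31833.
Tier 1: Wₕ = 0.59896962; term = 0.59896962²·(1 − 0.21587035)·61900000/4116 = 4230.7051.
Tier 2: Wₕ = 0.40103038; term = 0.40103038²·(1 − 0.12595958)·7976000/1608 = 697.2446.
Sum = 4927.9497.
SE = √(4927.9497) = 70.20.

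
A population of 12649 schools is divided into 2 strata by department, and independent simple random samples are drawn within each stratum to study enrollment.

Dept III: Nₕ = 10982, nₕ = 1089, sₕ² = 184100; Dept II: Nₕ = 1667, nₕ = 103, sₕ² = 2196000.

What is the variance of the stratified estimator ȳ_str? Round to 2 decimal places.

Var(ȳ_str) = Σₕ Wₕ²(1 − fₕ)sₕ²/nₕ with Wₕ = Nₕ/N, N = 12649.
Dept III: Wₕ = 0.86821093; term = 0.86821093²·(1 − 0.09916227)·184100/1089 = 114.795.
Dept II: Wₕ = 0.13178907; term = 0.13178907²·(1 − 0.06178764)·2196000/103 = 347.42021.
Sum = 462.21521.

462.22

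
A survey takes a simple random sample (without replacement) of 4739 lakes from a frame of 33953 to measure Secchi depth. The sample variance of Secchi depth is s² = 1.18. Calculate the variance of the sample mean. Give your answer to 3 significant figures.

Under SRS without replacement, Var(ȳ) = (1 − f)·s²/n with f = n/N = 4739/33953 = 0.13957530.
Var(ȳ) = (1 − 0.13957530)·1.18/4739 = 0.86042470·2.4899768 × 10^-4 = 2.1424375 × 10^-4.

2.14 × 10^-4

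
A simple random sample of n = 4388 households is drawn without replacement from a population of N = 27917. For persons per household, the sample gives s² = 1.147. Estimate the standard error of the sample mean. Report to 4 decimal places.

Under SRS without replacement, Var(ȳ) = (1 − f)·s²/n with f = n/N = 4388/27917 = 0.15718021.
Var(ȳ) = (1 − 0.15718021)·1.147/4388 = 0.84281979·2.6139471 × 10^-4 = 2.2030864 × 10^-4.
SE(ȳ) = √(2.2030864 × 10^-4) = 0.0148.

0.0148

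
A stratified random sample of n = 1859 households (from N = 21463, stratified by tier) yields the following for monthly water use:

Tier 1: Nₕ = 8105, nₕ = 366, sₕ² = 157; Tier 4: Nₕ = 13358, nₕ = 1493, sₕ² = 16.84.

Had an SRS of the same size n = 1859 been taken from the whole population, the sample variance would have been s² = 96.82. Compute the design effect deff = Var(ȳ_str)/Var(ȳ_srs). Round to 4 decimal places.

Var(ȳ_str) = Σ Wₕ²(1−fₕ)sₕ²/nₕ with Wₕ = Nₕ/21463:
  Tier 1: (8105/21463)²·(1−366/8105)·157/366 = 0.058408437
  Tier 4: (13358/21463)²·(1−1493/13358)·16.84/1493 = 0.0038807048
  → Var(ȳ_str) = 0.062289142.
Var(ȳ_srs) = (1 − 1859/21463)·96.82/1859 = 0.047570745.
deff = 0.062289142 / 0.047570745 = 1.3094.

1.3094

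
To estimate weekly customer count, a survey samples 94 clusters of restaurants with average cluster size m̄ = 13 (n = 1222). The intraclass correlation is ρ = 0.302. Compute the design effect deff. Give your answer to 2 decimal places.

deff = 1 + (13 − 1)·0.302 = 1 + 3.624 = 4.624.

4.62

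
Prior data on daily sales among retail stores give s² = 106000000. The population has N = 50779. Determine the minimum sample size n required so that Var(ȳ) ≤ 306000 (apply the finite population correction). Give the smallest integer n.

345

Without fpc, n₀ = s²/D = 106000000/306000 = 346.4052.
With fpc, (1 − n/N)·s²/n ≤ D requires n ≥ n₀/(1 + n₀/N) = 346.4052/(1 + 346.4052/50779) = 344.0581.
Rounding up, n = 345.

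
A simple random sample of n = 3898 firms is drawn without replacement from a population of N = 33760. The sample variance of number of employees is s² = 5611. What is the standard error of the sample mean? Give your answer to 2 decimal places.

Under SRS without replacement, Var(ȳ) = (1 − f)·s²/n with f = n/N = 3898/33760 = 0.11546209.
Var(ȳ) = (1 − 0.11546209)·5611/3898 = 0.88453791·1.4394561 = 1.2732535.
SE(ȳ) = √(1.2732535) = 1.13.

1.13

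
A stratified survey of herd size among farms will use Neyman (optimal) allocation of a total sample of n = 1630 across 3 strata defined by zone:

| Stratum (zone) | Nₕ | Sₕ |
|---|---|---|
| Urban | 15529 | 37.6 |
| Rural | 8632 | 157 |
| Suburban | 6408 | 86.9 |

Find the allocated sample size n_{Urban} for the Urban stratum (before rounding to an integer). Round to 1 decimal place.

Neyman allocation: nₕ = n·NₕSₕ / Σⱼ NⱼSⱼ.
Σ NⱼSⱼ = 15529·37.6 + 8632·157 + 6408·86.9 = 2.4959696 × 10^6.
n_{Urban} = 1630·15529·37.6 / (2.4959696 × 10^6) = 381.3.

381.3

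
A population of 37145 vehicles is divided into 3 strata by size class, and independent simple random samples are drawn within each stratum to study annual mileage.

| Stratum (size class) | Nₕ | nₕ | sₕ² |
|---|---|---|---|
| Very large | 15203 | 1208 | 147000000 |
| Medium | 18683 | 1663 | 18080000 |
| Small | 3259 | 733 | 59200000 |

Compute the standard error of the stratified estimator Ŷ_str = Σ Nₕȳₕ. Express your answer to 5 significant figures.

Var(Ŷ_str) = Σₕ Nₕ²(1 − fₕ)sₕ²/nₕ.
Very large: 15203²·(1 − 1208/15203)·147000000/1208 = 2.5891225 × 10^13.
Medium: 18683²·(1 − 1663/18683)·18080000/1663 = 3.4571032 × 10^12.
Small: 3259²·(1 − 733/3259)·59200000/733 = 6.6486801 × 10^11.
Sum = 3.0013196 × 10^13.
SE = √(3.0013196 × 10^13) = 5.4784 × 10^6.

5.4784 × 10^6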